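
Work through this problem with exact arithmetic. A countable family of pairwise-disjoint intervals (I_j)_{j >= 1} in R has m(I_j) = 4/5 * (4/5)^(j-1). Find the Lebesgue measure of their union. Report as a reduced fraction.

By countable additivity of the Lebesgue measure on pairwise disjoint measurable sets,
  m(union_{j >= 1} I_j) = sum_{j >= 1} m(I_j) = sum_{j >= 1} a * r^(j-1),
  with a = 4/5 and r = 4/5.
Since 0 < r = 4/5 < 1, the geometric series converges:
  sum_{j >= 1} a * r^(j-1) = a / (1 - r).
  = 4/5 / (1 - 4/5)
  = 4/5 / (1/5)
  = 4.

4


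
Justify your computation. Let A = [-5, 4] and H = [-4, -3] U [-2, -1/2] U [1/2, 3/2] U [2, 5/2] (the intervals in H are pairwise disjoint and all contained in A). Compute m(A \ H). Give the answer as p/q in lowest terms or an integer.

The ambient interval has length m(A) = 4 - (-5) = 9.
Since the holes are disjoint and sit inside A, by finite additivity
  m(H) = sum_i (b_i - a_i), and m(A \ H) = m(A) - m(H).
Computing the hole measures:
  m(H_1) = -3 - (-4) = 1.
  m(H_2) = -1/2 - (-2) = 3/2.
  m(H_3) = 3/2 - 1/2 = 1.
  m(H_4) = 5/2 - 2 = 1/2.
Summed: m(H) = 1 + 3/2 + 1 + 1/2 = 4.
So m(A \ H) = 9 - 4 = 5.

5


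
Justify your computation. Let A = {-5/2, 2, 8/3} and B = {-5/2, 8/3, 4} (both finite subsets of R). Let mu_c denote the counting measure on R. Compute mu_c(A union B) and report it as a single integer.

Counting measure on a finite set equals cardinality. By inclusion-exclusion, |A union B| = |A| + |B| - |A cap B|.
|A| = 3, |B| = 3, |A cap B| = 2.
So mu_c(A union B) = 3 + 3 - 2 = 4.

4


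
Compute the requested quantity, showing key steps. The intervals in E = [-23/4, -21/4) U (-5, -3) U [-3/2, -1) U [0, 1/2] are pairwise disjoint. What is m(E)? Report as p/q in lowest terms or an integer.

For pairwise disjoint intervals, m(union_i I_i) = sum_i m(I_i),
and m is invariant under swapping open/closed endpoints (single points have measure 0).
So m(E) = sum_i (b_i - a_i).
  I_1 has length -21/4 - (-23/4) = 1/2.
  I_2 has length -3 - (-5) = 2.
  I_3 has length -1 - (-3/2) = 1/2.
  I_4 has length 1/2 - 0 = 1/2.
Summing:
  m(E) = 1/2 + 2 + 1/2 + 1/2 = 7/2.

7/2


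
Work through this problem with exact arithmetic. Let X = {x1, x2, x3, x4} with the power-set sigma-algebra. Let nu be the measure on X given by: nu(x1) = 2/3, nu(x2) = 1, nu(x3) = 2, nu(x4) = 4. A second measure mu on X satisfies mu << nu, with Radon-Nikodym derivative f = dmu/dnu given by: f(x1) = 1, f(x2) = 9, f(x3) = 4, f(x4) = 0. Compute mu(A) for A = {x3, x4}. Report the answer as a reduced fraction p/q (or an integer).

By the defining property of the Radon-Nikodym derivative, for every measurable set A,
  mu(A) = integral_A f dnu.
Since nu is a discrete measure concentrated on the atoms of X, the integral over A reduces to the sum
  mu(A) = sum_{x in A} f(x) * nu({x}).
Computing each term:
  x3: f(x3) * nu(x3) = 4 * 2 = 8.
  x4: f(x4) * nu(x4) = 0 * 4 = 0.
Summing: mu(A) = 8 + 0 = 8.

8


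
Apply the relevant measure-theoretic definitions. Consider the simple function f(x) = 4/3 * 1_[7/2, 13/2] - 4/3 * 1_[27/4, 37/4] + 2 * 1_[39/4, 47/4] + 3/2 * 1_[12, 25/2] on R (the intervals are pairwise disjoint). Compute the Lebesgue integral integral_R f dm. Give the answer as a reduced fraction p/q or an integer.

For a simple function f = sum_i c_i * 1_{A_i} with disjoint A_i,
  integral f dm = sum_i c_i * m(A_i).
Lengths of the A_i:
  m(A_1) = 13/2 - 7/2 = 3.
  m(A_2) = 37/4 - 27/4 = 5/2.
  m(A_3) = 47/4 - 39/4 = 2.
  m(A_4) = 25/2 - 12 = 1/2.
Contributions c_i * m(A_i):
  (4/3) * (3) = 4.
  (-4/3) * (5/2) = -10/3.
  (2) * (2) = 4.
  (3/2) * (1/2) = 3/4.
Total: 4 - 10/3 + 4 + 3/4 = 65/12.

65/12


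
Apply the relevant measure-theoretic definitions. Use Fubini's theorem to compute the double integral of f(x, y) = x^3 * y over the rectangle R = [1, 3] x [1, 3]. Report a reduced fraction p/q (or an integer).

f(x, y) is a tensor product of a function of x and a function of y, and both factors are bounded continuous (hence Lebesgue integrable) on the rectangle, so Fubini's theorem applies:
  integral_R f d(m x m) = (integral_a1^b1 x^3 dx) * (integral_a2^b2 y dy).
Inner integral in x: integral_{1}^{3} x^3 dx = (3^4 - 1^4)/4
  = 20.
Inner integral in y: integral_{1}^{3} y dy = (3^2 - 1^2)/2
  = 4.
Product: (20) * (4) = 80.

80


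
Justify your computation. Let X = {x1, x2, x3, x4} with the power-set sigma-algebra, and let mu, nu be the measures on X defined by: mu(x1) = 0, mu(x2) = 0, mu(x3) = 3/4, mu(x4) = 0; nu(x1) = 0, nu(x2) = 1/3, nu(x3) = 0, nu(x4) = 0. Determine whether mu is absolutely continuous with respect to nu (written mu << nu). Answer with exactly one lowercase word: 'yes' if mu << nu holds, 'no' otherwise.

mu << nu means: every nu-null measurable set is also mu-null; equivalently, for every atom x, if nu({x}) = 0 then mu({x}) = 0.
Checking each atom:
  x1: nu = 0, mu = 0 -> consistent with mu << nu.
  x2: nu = 1/3 > 0 -> no constraint.
  x3: nu = 0, mu = 3/4 > 0 -> violates mu << nu.
  x4: nu = 0, mu = 0 -> consistent with mu << nu.
The atom(s) x3 violate the condition (nu = 0 but mu > 0). Therefore mu is NOT absolutely continuous w.r.t. nu.

no


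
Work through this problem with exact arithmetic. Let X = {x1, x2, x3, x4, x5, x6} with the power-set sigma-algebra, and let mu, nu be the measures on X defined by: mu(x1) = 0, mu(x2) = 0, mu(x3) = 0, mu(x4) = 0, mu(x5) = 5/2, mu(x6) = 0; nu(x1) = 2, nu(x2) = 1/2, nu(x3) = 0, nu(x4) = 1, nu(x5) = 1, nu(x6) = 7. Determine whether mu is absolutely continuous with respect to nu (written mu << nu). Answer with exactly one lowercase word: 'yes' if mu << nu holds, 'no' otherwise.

mu << nu means: every nu-null measurable set is also mu-null; equivalently, for every atom x, if nu({x}) = 0 then mu({x}) = 0.
Checking each atom:
  x1: nu = 2 > 0 -> no constraint.
  x2: nu = 1/2 > 0 -> no constraint.
  x3: nu = 0, mu = 0 -> consistent with mu << nu.
  x4: nu = 1 > 0 -> no constraint.
  x5: nu = 1 > 0 -> no constraint.
  x6: nu = 7 > 0 -> no constraint.
No atom violates the condition. Therefore mu << nu.

yes


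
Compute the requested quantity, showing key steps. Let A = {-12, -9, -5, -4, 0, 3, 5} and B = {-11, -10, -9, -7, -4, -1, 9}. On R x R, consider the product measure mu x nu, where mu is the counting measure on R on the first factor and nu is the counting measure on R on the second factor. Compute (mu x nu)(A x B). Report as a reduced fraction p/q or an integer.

For a measurable rectangle A x B, the product measure satisfies
  (mu x nu)(A x B) = mu(A) * nu(B).
  mu(A) = 7.
  nu(B) = 7.
  (mu x nu)(A x B) = 7 * 7 = 49.

49


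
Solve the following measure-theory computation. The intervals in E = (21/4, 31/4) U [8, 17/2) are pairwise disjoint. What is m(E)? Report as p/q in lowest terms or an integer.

For pairwise disjoint intervals, m(union_i I_i) = sum_i m(I_i),
and m is invariant under swapping open/closed endpoints (single points have measure 0).
So m(E) = sum_i (b_i - a_i).
  I_1 has length 31/4 - 21/4 = 5/2.
  I_2 has length 17/2 - 8 = 1/2.
Summing:
  m(E) = 5/2 + 1/2 = 3.

3


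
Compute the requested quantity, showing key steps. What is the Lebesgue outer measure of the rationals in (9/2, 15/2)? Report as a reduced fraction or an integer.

E = Q cap (9/2, 15/2) is a subset of Q, which is countable. Enumerate Q = {q_1, q_2, ...}; for any eps > 0, cover q_k by the open interval (q_k - eps/2^(k+1), q_k + eps/2^(k+1)), of length eps/2^k. The total cover length is sum_{k>=1} eps/2^k = eps. Hence m*(E) <= m*(Q) <= eps for every eps > 0, and since outer measure is non-negative, m*(E) = 0.

0


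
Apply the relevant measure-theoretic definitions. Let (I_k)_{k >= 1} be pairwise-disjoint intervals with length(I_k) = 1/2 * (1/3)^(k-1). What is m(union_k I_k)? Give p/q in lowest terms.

By countable additivity of the Lebesgue measure on pairwise disjoint measurable sets,
  m(union_{k >= 1} I_k) = sum_{k >= 1} m(I_k) = sum_{k >= 1} a * r^(k-1),
  with a = 1/2 and r = 1/3.
Since 0 < r = 1/3 < 1, the geometric series converges:
  sum_{k >= 1} a * r^(k-1) = a / (1 - r).
  = 1/2 / (1 - 1/3)
  = 1/2 / (2/3)
  = 3/4.

3/4


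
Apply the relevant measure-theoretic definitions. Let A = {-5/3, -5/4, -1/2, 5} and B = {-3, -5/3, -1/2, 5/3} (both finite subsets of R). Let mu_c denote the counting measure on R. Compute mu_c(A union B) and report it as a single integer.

Counting measure on a finite set equals cardinality. By inclusion-exclusion, |A union B| = |A| + |B| - |A cap B|.
|A| = 4, |B| = 4, |A cap B| = 2.
So mu_c(A union B) = 4 + 4 - 2 = 6.

6


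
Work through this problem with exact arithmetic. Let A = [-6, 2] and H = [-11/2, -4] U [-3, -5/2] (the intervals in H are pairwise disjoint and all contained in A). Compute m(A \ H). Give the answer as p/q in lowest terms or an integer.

The ambient interval has length m(A) = 2 - (-6) = 8.
Since the holes are disjoint and sit inside A, by finite additivity
  m(H) = sum_i (b_i - a_i), and m(A \ H) = m(A) - m(H).
Computing the hole measures:
  m(H_1) = -4 - (-11/2) = 3/2.
  m(H_2) = -5/2 - (-3) = 1/2.
Summed: m(H) = 3/2 + 1/2 = 2.
So m(A \ H) = 8 - 2 = 6.

6


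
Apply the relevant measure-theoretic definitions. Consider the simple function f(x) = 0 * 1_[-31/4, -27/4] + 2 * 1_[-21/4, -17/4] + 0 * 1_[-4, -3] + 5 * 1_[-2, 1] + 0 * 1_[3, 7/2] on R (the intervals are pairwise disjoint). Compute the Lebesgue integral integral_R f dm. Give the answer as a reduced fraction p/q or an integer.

For a simple function f = sum_i c_i * 1_{A_i} with disjoint A_i,
  integral f dm = sum_i c_i * m(A_i).
Lengths of the A_i:
  m(A_1) = -27/4 - (-31/4) = 1.
  m(A_2) = -17/4 - (-21/4) = 1.
  m(A_3) = -3 - (-4) = 1.
  m(A_4) = 1 - (-2) = 3.
  m(A_5) = 7/2 - 3 = 1/2.
Contributions c_i * m(A_i):
  (0) * (1) = 0.
  (2) * (1) = 2.
  (0) * (1) = 0.
  (5) * (3) = 15.
  (0) * (1/2) = 0.
Total: 0 + 2 + 0 + 15 + 0 = 17.

17


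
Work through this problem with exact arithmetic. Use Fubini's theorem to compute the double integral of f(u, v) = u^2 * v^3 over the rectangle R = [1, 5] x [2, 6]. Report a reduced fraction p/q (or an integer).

f(u, v) is a tensor product of a function of u and a function of v, and both factors are bounded continuous (hence Lebesgue integrable) on the rectangle, so Fubini's theorem applies:
  integral_R f d(m x m) = (integral_a1^b1 u^2 du) * (integral_a2^b2 v^3 dv).
Inner integral in u: integral_{1}^{5} u^2 du = (5^3 - 1^3)/3
  = 124/3.
Inner integral in v: integral_{2}^{6} v^3 dv = (6^4 - 2^4)/4
  = 320.
Product: (124/3) * (320) = 39680/3.

39680/3


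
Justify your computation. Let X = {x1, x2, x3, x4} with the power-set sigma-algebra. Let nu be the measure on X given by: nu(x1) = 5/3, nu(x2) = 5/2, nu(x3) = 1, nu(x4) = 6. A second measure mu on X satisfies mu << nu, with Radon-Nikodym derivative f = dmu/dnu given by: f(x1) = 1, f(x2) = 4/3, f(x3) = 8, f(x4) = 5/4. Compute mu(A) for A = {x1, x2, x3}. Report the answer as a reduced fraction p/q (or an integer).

By the defining property of the Radon-Nikodym derivative, for every measurable set A,
  mu(A) = integral_A f dnu.
Since nu is a discrete measure concentrated on the atoms of X, the integral over A reduces to the sum
  mu(A) = sum_{x in A} f(x) * nu({x}).
Computing each term:
  x1: f(x1) * nu(x1) = 1 * 5/3 = 5/3.
  x2: f(x2) * nu(x2) = 4/3 * 5/2 = 10/3.
  x3: f(x3) * nu(x3) = 8 * 1 = 8.
Summing: mu(A) = 5/3 + 10/3 + 8 = 13.

13


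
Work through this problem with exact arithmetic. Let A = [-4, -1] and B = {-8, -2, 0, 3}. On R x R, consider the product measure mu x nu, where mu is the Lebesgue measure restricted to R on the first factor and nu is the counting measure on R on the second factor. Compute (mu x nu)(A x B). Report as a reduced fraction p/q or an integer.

For a measurable rectangle A x B, the product measure satisfies
  (mu x nu)(A x B) = mu(A) * nu(B).
  mu(A) = 3.
  nu(B) = 4.
  (mu x nu)(A x B) = 3 * 4 = 12.

12


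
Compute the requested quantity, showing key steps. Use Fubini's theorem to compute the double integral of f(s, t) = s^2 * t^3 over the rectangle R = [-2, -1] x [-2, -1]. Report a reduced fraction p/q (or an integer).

f(s, t) is a tensor product of a function of s and a function of t, and both factors are bounded continuous (hence Lebesgue integrable) on the rectangle, so Fubini's theorem applies:
  integral_R f d(m x m) = (integral_a1^b1 s^2 ds) * (integral_a2^b2 t^3 dt).
Inner integral in s: integral_{-2}^{-1} s^2 ds = ((-1)^3 - (-2)^3)/3
  = 7/3.
Inner integral in t: integral_{-2}^{-1} t^3 dt = ((-1)^4 - (-2)^4)/4
  = -15/4.
Product: (7/3) * (-15/4) = -35/4.

-35/4


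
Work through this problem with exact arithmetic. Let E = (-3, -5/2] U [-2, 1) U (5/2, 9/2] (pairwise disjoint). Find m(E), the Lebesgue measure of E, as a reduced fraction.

For pairwise disjoint intervals, m(union_i I_i) = sum_i m(I_i),
and m is invariant under swapping open/closed endpoints (single points have measure 0).
So m(E) = sum_i (b_i - a_i).
  I_1 has length -5/2 - (-3) = 1/2.
  I_2 has length 1 - (-2) = 3.
  I_3 has length 9/2 - 5/2 = 2.
Summing:
  m(E) = 1/2 + 3 + 2 = 11/2.

11/2


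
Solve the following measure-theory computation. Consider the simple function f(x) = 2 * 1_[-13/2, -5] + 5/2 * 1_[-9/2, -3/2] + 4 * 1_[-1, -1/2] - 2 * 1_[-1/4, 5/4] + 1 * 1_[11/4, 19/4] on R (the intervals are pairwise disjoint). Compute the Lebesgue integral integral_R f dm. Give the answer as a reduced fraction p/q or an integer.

For a simple function f = sum_i c_i * 1_{A_i} with disjoint A_i,
  integral f dm = sum_i c_i * m(A_i).
Lengths of the A_i:
  m(A_1) = -5 - (-13/2) = 3/2.
  m(A_2) = -3/2 - (-9/2) = 3.
  m(A_3) = -1/2 - (-1) = 1/2.
  m(A_4) = 5/4 - (-1/4) = 3/2.
  m(A_5) = 19/4 - 11/4 = 2.
Contributions c_i * m(A_i):
  (2) * (3/2) = 3.
  (5/2) * (3) = 15/2.
  (4) * (1/2) = 2.
  (-2) * (3/2) = -3.
  (1) * (2) = 2.
Total: 3 + 15/2 + 2 - 3 + 2 = 23/2.

23/2


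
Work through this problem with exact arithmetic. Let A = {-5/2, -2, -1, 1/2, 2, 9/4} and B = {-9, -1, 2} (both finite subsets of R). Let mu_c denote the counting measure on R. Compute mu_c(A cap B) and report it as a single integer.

Counting measure on a finite set equals cardinality. mu_c(A cap B) = |A cap B| (elements appearing in both).
Enumerating the elements of A that also lie in B gives 2 element(s).
So mu_c(A cap B) = 2.

2


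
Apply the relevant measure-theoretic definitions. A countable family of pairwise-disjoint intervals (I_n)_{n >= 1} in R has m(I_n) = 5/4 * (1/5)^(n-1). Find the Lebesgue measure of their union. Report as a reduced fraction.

By countable additivity of the Lebesgue measure on pairwise disjoint measurable sets,
  m(union_{n >= 1} I_n) = sum_{n >= 1} m(I_n) = sum_{n >= 1} a * r^(n-1),
  with a = 5/4 and r = 1/5.
Since 0 < r = 1/5 < 1, the geometric series converges:
  sum_{n >= 1} a * r^(n-1) = a / (1 - r).
  = 5/4 / (1 - 1/5)
  = 5/4 / (4/5)
  = 25/16.

25/16


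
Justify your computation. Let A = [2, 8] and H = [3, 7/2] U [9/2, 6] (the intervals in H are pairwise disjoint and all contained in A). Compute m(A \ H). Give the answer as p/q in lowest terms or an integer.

The ambient interval has length m(A) = 8 - 2 = 6.
Since the holes are disjoint and sit inside A, by finite additivity
  m(H) = sum_i (b_i - a_i), and m(A \ H) = m(A) - m(H).
Computing the hole measures:
  m(H_1) = 7/2 - 3 = 1/2.
  m(H_2) = 6 - 9/2 = 3/2.
Summed: m(H) = 1/2 + 3/2 = 2.
So m(A \ H) = 6 - 2 = 4.

4


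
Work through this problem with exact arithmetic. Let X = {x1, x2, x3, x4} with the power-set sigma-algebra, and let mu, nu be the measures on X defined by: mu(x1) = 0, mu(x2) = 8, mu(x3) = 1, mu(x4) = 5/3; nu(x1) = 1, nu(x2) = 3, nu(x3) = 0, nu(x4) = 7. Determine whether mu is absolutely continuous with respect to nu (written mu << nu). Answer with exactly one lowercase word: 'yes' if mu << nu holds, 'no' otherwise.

mu << nu means: every nu-null measurable set is also mu-null; equivalently, for every atom x, if nu({x}) = 0 then mu({x}) = 0.
Checking each atom:
  x1: nu = 1 > 0 -> no constraint.
  x2: nu = 3 > 0 -> no constraint.
  x3: nu = 0, mu = 1 > 0 -> violates mu << nu.
  x4: nu = 7 > 0 -> no constraint.
The atom(s) x3 violate the condition (nu = 0 but mu > 0). Therefore mu is NOT absolutely continuous w.r.t. nu.

no


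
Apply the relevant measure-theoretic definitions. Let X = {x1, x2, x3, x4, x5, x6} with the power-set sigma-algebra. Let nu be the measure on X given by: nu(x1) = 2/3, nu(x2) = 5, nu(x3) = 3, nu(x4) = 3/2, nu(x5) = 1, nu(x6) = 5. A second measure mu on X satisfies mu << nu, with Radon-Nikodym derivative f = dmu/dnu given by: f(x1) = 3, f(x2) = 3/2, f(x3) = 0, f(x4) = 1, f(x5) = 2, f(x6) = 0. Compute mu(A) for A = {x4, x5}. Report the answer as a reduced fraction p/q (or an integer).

By the defining property of the Radon-Nikodym derivative, for every measurable set A,
  mu(A) = integral_A f dnu.
Since nu is a discrete measure concentrated on the atoms of X, the integral over A reduces to the sum
  mu(A) = sum_{x in A} f(x) * nu({x}).
Computing each term:
  x4: f(x4) * nu(x4) = 1 * 3/2 = 3/2.
  x5: f(x5) * nu(x5) = 2 * 1 = 2.
Summing: mu(A) = 3/2 + 2 = 7/2.

7/2


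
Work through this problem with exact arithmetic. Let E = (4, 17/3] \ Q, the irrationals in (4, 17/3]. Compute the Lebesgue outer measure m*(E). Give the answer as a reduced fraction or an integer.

The interval I = (4, 17/3] has m(I) = 17/3 - 4 = 5/3 (endpoints are measure-zero, so open/closed/half-open agree). Write I = (I cap Q) u (I \ Q). The rationals in I are countable, so m*(I cap Q) = 0 (cover each rational by intervals whose total length is arbitrarily small). By countable subadditivity m*(I) <= m*(I cap Q) + m*(I \ Q), hence m*(I \ Q) >= m(I) = 5/3. The reverse inequality m*(I \ Q) <= m*(I) = 5/3 is trivial since (I \ Q) is a subset of I. Therefore m*(I \ Q) = 5/3.

5/3


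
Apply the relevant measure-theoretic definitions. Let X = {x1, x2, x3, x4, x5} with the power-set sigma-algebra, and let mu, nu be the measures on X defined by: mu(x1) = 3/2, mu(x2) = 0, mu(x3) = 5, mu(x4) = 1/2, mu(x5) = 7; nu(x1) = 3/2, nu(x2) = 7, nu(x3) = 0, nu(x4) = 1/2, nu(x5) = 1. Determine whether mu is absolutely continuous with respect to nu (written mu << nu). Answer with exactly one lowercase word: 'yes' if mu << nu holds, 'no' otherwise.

mu << nu means: every nu-null measurable set is also mu-null; equivalently, for every atom x, if nu({x}) = 0 then mu({x}) = 0.
Checking each atom:
  x1: nu = 3/2 > 0 -> no constraint.
  x2: nu = 7 > 0 -> no constraint.
  x3: nu = 0, mu = 5 > 0 -> violates mu << nu.
  x4: nu = 1/2 > 0 -> no constraint.
  x5: nu = 1 > 0 -> no constraint.
The atom(s) x3 violate the condition (nu = 0 but mu > 0). Therefore mu is NOT absolutely continuous w.r.t. nu.

no


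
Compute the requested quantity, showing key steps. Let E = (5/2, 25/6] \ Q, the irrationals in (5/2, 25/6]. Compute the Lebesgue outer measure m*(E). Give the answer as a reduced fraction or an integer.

The interval I = (5/2, 25/6] has m(I) = 25/6 - 5/2 = 5/3 (endpoints are measure-zero, so open/closed/half-open agree). Write I = (I cap Q) u (I \ Q). The rationals in I are countable, so m*(I cap Q) = 0 (cover each rational by intervals whose total length is arbitrarily small). By countable subadditivity m*(I) <= m*(I cap Q) + m*(I \ Q), hence m*(I \ Q) >= m(I) = 5/3. The reverse inequality m*(I \ Q) <= m*(I) = 5/3 is trivial since (I \ Q) is a subset of I. Therefore m*(I \ Q) = 5/3.

5/3


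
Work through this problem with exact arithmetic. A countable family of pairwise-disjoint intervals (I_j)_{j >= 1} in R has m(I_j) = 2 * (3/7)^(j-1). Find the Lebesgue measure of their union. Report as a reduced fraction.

By countable additivity of the Lebesgue measure on pairwise disjoint measurable sets,
  m(union_{j >= 1} I_j) = sum_{j >= 1} m(I_j) = sum_{j >= 1} a * r^(j-1),
  with a = 2 and r = 3/7.
Since 0 < r = 3/7 < 1, the geometric series converges:
  sum_{j >= 1} a * r^(j-1) = a / (1 - r).
  = 2 / (1 - 3/7)
  = 2 / (4/7)
  = 7/2.

7/2


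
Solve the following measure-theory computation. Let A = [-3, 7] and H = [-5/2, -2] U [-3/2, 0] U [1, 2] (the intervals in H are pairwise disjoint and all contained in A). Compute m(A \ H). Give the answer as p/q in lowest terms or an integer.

The ambient interval has length m(A) = 7 - (-3) = 10.
Since the holes are disjoint and sit inside A, by finite additivity
  m(H) = sum_i (b_i - a_i), and m(A \ H) = m(A) - m(H).
Computing the hole measures:
  m(H_1) = -2 - (-5/2) = 1/2.
  m(H_2) = 0 - (-3/2) = 3/2.
  m(H_3) = 2 - 1 = 1.
Summed: m(H) = 1/2 + 3/2 + 1 = 3.
So m(A \ H) = 10 - 3 = 7.

7


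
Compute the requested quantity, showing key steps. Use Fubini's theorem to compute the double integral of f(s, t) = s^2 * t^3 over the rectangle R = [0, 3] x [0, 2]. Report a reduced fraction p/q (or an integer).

f(s, t) is a tensor product of a function of s and a function of t, and both factors are bounded continuous (hence Lebesgue integrable) on the rectangle, so Fubini's theorem applies:
  integral_R f d(m x m) = (integral_a1^b1 s^2 ds) * (integral_a2^b2 t^3 dt).
Inner integral in s: integral_{0}^{3} s^2 ds = (3^3 - 0^3)/3
  = 9.
Inner integral in t: integral_{0}^{2} t^3 dt = (2^4 - 0^4)/4
  = 4.
Product: (9) * (4) = 36.

36


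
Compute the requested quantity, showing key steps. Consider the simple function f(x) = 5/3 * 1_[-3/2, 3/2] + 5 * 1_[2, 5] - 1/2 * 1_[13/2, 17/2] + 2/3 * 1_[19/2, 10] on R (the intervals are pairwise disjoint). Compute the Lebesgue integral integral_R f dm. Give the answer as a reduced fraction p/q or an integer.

For a simple function f = sum_i c_i * 1_{A_i} with disjoint A_i,
  integral f dm = sum_i c_i * m(A_i).
Lengths of the A_i:
  m(A_1) = 3/2 - (-3/2) = 3.
  m(A_2) = 5 - 2 = 3.
  m(A_3) = 17/2 - 13/2 = 2.
  m(A_4) = 10 - 19/2 = 1/2.
Contributions c_i * m(A_i):
  (5/3) * (3) = 5.
  (5) * (3) = 15.
  (-1/2) * (2) = -1.
  (2/3) * (1/2) = 1/3.
Total: 5 + 15 - 1 + 1/3 = 58/3.

58/3


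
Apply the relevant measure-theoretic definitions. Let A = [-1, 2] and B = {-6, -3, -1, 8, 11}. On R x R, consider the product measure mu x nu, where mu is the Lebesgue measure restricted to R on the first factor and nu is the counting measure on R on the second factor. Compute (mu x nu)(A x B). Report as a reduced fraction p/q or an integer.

For a measurable rectangle A x B, the product measure satisfies
  (mu x nu)(A x B) = mu(A) * nu(B).
  mu(A) = 3.
  nu(B) = 5.
  (mu x nu)(A x B) = 3 * 5 = 15.

15


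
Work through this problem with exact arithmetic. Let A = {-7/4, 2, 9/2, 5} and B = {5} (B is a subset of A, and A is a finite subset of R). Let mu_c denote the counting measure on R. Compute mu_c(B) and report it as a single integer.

Counting measure assigns mu_c(E) = |E| (number of elements) when E is finite.
B has 1 element(s), so mu_c(B) = 1.

1


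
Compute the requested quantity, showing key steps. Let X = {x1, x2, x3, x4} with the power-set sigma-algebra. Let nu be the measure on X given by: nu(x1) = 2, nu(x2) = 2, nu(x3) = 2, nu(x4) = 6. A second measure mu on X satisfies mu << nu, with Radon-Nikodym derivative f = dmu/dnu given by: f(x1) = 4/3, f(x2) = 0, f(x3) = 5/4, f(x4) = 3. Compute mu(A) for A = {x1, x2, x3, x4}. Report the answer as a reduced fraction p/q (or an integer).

By the defining property of the Radon-Nikodym derivative, for every measurable set A,
  mu(A) = integral_A f dnu.
Since nu is a discrete measure concentrated on the atoms of X, the integral over A reduces to the sum
  mu(A) = sum_{x in A} f(x) * nu({x}).
Computing each term:
  x1: f(x1) * nu(x1) = 4/3 * 2 = 8/3.
  x2: f(x2) * nu(x2) = 0 * 2 = 0.
  x3: f(x3) * nu(x3) = 5/4 * 2 = 5/2.
  x4: f(x4) * nu(x4) = 3 * 6 = 18.
Summing: mu(A) = 8/3 + 0 + 5/2 + 18 = 139/6.

139/6


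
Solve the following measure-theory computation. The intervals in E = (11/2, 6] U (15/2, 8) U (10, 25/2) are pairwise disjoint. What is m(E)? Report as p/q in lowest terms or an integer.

For pairwise disjoint intervals, m(union_i I_i) = sum_i m(I_i),
and m is invariant under swapping open/closed endpoints (single points have measure 0).
So m(E) = sum_i (b_i - a_i).
  I_1 has length 6 - 11/2 = 1/2.
  I_2 has length 8 - 15/2 = 1/2.
  I_3 has length 25/2 - 10 = 5/2.
Summing:
  m(E) = 1/2 + 1/2 + 5/2 = 7/2.

7/2


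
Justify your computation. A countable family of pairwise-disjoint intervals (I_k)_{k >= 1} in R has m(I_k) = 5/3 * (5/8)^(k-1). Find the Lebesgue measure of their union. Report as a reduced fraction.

By countable additivity of the Lebesgue measure on pairwise disjoint measurable sets,
  m(union_{k >= 1} I_k) = sum_{k >= 1} m(I_k) = sum_{k >= 1} a * r^(k-1),
  with a = 5/3 and r = 5/8.
Since 0 < r = 5/8 < 1, the geometric series converges:
  sum_{k >= 1} a * r^(k-1) = a / (1 - r).
  = 5/3 / (1 - 5/8)
  = 5/3 / (3/8)
  = 40/9.

40/9


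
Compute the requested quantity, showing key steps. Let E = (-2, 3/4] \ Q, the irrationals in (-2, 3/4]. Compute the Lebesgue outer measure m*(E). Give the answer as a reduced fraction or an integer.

The interval I = (-2, 3/4] has m(I) = 3/4 - (-2) = 11/4 (endpoints are measure-zero, so open/closed/half-open agree). Write I = (I cap Q) u (I \ Q). The rationals in I are countable, so m*(I cap Q) = 0 (cover each rational by intervals whose total length is arbitrarily small). By countable subadditivity m*(I) <= m*(I cap Q) + m*(I \ Q), hence m*(I \ Q) >= m(I) = 11/4. The reverse inequality m*(I \ Q) <= m*(I) = 11/4 is trivial since (I \ Q) is a subset of I. Therefore m*(I \ Q) = 11/4.

11/4


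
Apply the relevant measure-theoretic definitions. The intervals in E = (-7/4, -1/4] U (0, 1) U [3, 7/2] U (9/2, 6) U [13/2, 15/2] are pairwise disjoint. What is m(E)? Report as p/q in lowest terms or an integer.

For pairwise disjoint intervals, m(union_i I_i) = sum_i m(I_i),
and m is invariant under swapping open/closed endpoints (single points have measure 0).
So m(E) = sum_i (b_i - a_i).
  I_1 has length -1/4 - (-7/4) = 3/2.
  I_2 has length 1 - 0 = 1.
  I_3 has length 7/2 - 3 = 1/2.
  I_4 has length 6 - 9/2 = 3/2.
  I_5 has length 15/2 - 13/2 = 1.
Summing:
  m(E) = 3/2 + 1 + 1/2 + 3/2 + 1 = 11/2.

11/2


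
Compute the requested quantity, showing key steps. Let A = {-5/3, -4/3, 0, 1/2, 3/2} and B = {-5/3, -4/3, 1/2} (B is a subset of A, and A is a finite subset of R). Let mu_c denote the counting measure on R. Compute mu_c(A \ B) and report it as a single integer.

Counting measure assigns mu_c(E) = |E| (number of elements) when E is finite. For B subset A, A \ B is the set of elements of A not in B, so |A \ B| = |A| - |B|.
|A| = 5, |B| = 3, so mu_c(A \ B) = 5 - 3 = 2.

2


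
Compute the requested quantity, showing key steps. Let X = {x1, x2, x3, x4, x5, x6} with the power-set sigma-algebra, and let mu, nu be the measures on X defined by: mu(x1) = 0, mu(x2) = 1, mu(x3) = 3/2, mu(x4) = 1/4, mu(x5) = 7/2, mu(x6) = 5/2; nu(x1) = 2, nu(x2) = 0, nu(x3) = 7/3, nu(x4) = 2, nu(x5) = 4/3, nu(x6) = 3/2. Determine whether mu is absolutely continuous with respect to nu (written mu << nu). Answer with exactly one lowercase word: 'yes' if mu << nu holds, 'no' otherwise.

mu << nu means: every nu-null measurable set is also mu-null; equivalently, for every atom x, if nu({x}) = 0 then mu({x}) = 0.
Checking each atom:
  x1: nu = 2 > 0 -> no constraint.
  x2: nu = 0, mu = 1 > 0 -> violates mu << nu.
  x3: nu = 7/3 > 0 -> no constraint.
  x4: nu = 2 > 0 -> no constraint.
  x5: nu = 4/3 > 0 -> no constraint.
  x6: nu = 3/2 > 0 -> no constraint.
The atom(s) x2 violate the condition (nu = 0 but mu > 0). Therefore mu is NOT absolutely continuous w.r.t. nu.

no


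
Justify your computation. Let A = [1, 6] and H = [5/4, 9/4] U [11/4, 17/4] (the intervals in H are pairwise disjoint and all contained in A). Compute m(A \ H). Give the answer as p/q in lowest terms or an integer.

The ambient interval has length m(A) = 6 - 1 = 5.
Since the holes are disjoint and sit inside A, by finite additivity
  m(H) = sum_i (b_i - a_i), and m(A \ H) = m(A) - m(H).
Computing the hole measures:
  m(H_1) = 9/4 - 5/4 = 1.
  m(H_2) = 17/4 - 11/4 = 3/2.
Summed: m(H) = 1 + 3/2 = 5/2.
So m(A \ H) = 5 - 5/2 = 5/2.

5/2


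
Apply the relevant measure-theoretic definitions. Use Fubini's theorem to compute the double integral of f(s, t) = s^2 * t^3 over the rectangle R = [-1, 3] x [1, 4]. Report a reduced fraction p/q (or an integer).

f(s, t) is a tensor product of a function of s and a function of t, and both factors are bounded continuous (hence Lebesgue integrable) on the rectangle, so Fubini's theorem applies:
  integral_R f d(m x m) = (integral_a1^b1 s^2 ds) * (integral_a2^b2 t^3 dt).
Inner integral in s: integral_{-1}^{3} s^2 ds = (3^3 - (-1)^3)/3
  = 28/3.
Inner integral in t: integral_{1}^{4} t^3 dt = (4^4 - 1^4)/4
  = 255/4.
Product: (28/3) * (255/4) = 595.

595


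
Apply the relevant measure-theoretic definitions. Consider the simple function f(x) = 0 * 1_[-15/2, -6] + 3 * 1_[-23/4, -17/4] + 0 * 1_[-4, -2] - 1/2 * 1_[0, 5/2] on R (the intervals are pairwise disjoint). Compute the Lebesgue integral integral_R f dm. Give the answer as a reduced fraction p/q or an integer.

For a simple function f = sum_i c_i * 1_{A_i} with disjoint A_i,
  integral f dm = sum_i c_i * m(A_i).
Lengths of the A_i:
  m(A_1) = -6 - (-15/2) = 3/2.
  m(A_2) = -17/4 - (-23/4) = 3/2.
  m(A_3) = -2 - (-4) = 2.
  m(A_4) = 5/2 - 0 = 5/2.
Contributions c_i * m(A_i):
  (0) * (3/2) = 0.
  (3) * (3/2) = 9/2.
  (0) * (2) = 0.
  (-1/2) * (5/2) = -5/4.
Total: 0 + 9/2 + 0 - 5/4 = 13/4.

13/4


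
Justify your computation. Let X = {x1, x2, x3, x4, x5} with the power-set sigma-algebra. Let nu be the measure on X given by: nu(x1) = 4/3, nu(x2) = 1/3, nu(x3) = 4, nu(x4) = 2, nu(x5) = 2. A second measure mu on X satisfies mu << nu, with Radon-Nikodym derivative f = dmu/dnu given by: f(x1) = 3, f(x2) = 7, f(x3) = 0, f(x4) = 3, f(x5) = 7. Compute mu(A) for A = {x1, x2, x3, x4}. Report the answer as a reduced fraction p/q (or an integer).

By the defining property of the Radon-Nikodym derivative, for every measurable set A,
  mu(A) = integral_A f dnu.
Since nu is a discrete measure concentrated on the atoms of X, the integral over A reduces to the sum
  mu(A) = sum_{x in A} f(x) * nu({x}).
Computing each term:
  x1: f(x1) * nu(x1) = 3 * 4/3 = 4.
  x2: f(x2) * nu(x2) = 7 * 1/3 = 7/3.
  x3: f(x3) * nu(x3) = 0 * 4 = 0.
  x4: f(x4) * nu(x4) = 3 * 2 = 6.
Summing: mu(A) = 4 + 7/3 + 0 + 6 = 37/3.

37/3


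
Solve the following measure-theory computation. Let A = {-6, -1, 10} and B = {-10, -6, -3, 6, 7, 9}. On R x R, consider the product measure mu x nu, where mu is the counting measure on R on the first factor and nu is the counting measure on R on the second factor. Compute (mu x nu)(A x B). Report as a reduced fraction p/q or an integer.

For a measurable rectangle A x B, the product measure satisfies
  (mu x nu)(A x B) = mu(A) * nu(B).
  mu(A) = 3.
  nu(B) = 6.
  (mu x nu)(A x B) = 3 * 6 = 18.

18


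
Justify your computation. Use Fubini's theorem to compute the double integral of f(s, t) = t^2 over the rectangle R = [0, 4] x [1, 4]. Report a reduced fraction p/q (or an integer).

f(s, t) is a tensor product of a function of s and a function of t, and both factors are bounded continuous (hence Lebesgue integrable) on the rectangle, so Fubini's theorem applies:
  integral_R f d(m x m) = (integral_a1^b1 1 ds) * (integral_a2^b2 t^2 dt).
Inner integral in s: integral_{0}^{4} 1 ds = (4^1 - 0^1)/1
  = 4.
Inner integral in t: integral_{1}^{4} t^2 dt = (4^3 - 1^3)/3
  = 21.
Product: (4) * (21) = 84.

84


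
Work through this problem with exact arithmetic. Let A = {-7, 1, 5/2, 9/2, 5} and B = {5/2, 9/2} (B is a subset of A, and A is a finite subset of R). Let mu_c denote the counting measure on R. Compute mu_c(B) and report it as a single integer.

Counting measure assigns mu_c(E) = |E| (number of elements) when E is finite.
B has 2 element(s), so mu_c(B) = 2.

2


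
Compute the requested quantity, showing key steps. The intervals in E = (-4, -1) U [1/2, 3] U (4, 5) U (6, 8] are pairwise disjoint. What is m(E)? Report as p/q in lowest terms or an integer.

For pairwise disjoint intervals, m(union_i I_i) = sum_i m(I_i),
and m is invariant under swapping open/closed endpoints (single points have measure 0).
So m(E) = sum_i (b_i - a_i).
  I_1 has length -1 - (-4) = 3.
  I_2 has length 3 - 1/2 = 5/2.
  I_3 has length 5 - 4 = 1.
  I_4 has length 8 - 6 = 2.
Summing:
  m(E) = 3 + 5/2 + 1 + 2 = 17/2.

17/2


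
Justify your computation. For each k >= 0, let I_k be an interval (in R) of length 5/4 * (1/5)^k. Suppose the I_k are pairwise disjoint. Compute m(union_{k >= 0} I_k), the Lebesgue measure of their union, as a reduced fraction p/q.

By countable additivity of the Lebesgue measure on pairwise disjoint measurable sets,
  m(union_{k >= 0} I_k) = sum_{k >= 0} m(I_k) = sum_{k >= 0} a * r^k,
  with a = 5/4 and r = 1/5.
Since 0 < r = 1/5 < 1, the geometric series converges:
  sum_{k >= 0} a * r^k = a / (1 - r).
  = 5/4 / (1 - 1/5)
  = 5/4 / (4/5)
  = 25/16.

25/16


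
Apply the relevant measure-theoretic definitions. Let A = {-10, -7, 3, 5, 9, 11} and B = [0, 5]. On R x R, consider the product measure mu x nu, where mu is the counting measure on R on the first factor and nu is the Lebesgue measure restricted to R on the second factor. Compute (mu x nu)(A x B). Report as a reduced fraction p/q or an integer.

For a measurable rectangle A x B, the product measure satisfies
  (mu x nu)(A x B) = mu(A) * nu(B).
  mu(A) = 6.
  nu(B) = 5.
  (mu x nu)(A x B) = 6 * 5 = 30.

30


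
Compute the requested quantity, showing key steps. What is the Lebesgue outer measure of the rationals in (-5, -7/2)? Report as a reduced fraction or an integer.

Q cap (-5, -7/2) is countable; list its elements as q_1, q_2, ... . Fix eps > 0 and cover the k-th point by an interval of length eps * 2^(-k). The cover has total length eps * sum_{k>=1} 2^(-k) = eps, so by definition of outer measure m*(Q cap (-5, -7/2)) <= eps. Since eps was arbitrary and m* >= 0, the outer measure is 0.

0


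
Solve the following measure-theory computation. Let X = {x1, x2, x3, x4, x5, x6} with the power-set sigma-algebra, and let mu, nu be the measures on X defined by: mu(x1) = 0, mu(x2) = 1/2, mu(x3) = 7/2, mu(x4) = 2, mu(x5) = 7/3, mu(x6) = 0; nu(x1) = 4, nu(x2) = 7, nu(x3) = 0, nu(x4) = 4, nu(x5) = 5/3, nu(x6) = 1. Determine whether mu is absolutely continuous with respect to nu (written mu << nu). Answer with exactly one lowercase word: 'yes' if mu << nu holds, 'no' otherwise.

mu << nu means: every nu-null measurable set is also mu-null; equivalently, for every atom x, if nu({x}) = 0 then mu({x}) = 0.
Checking each atom:
  x1: nu = 4 > 0 -> no constraint.
  x2: nu = 7 > 0 -> no constraint.
  x3: nu = 0, mu = 7/2 > 0 -> violates mu << nu.
  x4: nu = 4 > 0 -> no constraint.
  x5: nu = 5/3 > 0 -> no constraint.
  x6: nu = 1 > 0 -> no constraint.
The atom(s) x3 violate the condition (nu = 0 but mu > 0). Therefore mu is NOT absolutely continuous w.r.t. nu.

no


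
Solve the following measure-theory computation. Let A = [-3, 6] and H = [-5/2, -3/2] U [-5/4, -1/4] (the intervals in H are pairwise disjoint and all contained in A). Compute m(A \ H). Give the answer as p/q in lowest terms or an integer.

The ambient interval has length m(A) = 6 - (-3) = 9.
Since the holes are disjoint and sit inside A, by finite additivity
  m(H) = sum_i (b_i - a_i), and m(A \ H) = m(A) - m(H).
Computing the hole measures:
  m(H_1) = -3/2 - (-5/2) = 1.
  m(H_2) = -1/4 - (-5/4) = 1.
Summed: m(H) = 1 + 1 = 2.
So m(A \ H) = 9 - 2 = 7.

7


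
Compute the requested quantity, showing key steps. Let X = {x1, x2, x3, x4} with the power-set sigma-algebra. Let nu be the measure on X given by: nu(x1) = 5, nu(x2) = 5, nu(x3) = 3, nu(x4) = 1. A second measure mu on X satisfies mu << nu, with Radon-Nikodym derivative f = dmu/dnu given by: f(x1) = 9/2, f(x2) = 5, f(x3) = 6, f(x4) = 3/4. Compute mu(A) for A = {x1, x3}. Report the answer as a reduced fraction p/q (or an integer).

By the defining property of the Radon-Nikodym derivative, for every measurable set A,
  mu(A) = integral_A f dnu.
Since nu is a discrete measure concentrated on the atoms of X, the integral over A reduces to the sum
  mu(A) = sum_{x in A} f(x) * nu({x}).
Computing each term:
  x1: f(x1) * nu(x1) = 9/2 * 5 = 45/2.
  x3: f(x3) * nu(x3) = 6 * 3 = 18.
Summing: mu(A) = 45/2 + 18 = 81/2.

81/2


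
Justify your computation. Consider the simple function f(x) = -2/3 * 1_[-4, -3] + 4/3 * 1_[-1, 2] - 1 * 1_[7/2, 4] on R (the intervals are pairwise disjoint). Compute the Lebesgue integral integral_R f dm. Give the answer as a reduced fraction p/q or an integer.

For a simple function f = sum_i c_i * 1_{A_i} with disjoint A_i,
  integral f dm = sum_i c_i * m(A_i).
Lengths of the A_i:
  m(A_1) = -3 - (-4) = 1.
  m(A_2) = 2 - (-1) = 3.
  m(A_3) = 4 - 7/2 = 1/2.
Contributions c_i * m(A_i):
  (-2/3) * (1) = -2/3.
  (4/3) * (3) = 4.
  (-1) * (1/2) = -1/2.
Total: -2/3 + 4 - 1/2 = 17/6.

17/6


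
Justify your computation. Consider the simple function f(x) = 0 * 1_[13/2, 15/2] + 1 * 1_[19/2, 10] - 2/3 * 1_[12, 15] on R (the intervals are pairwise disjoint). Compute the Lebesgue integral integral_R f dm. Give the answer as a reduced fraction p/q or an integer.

For a simple function f = sum_i c_i * 1_{A_i} with disjoint A_i,
  integral f dm = sum_i c_i * m(A_i).
Lengths of the A_i:
  m(A_1) = 15/2 - 13/2 = 1.
  m(A_2) = 10 - 19/2 = 1/2.
  m(A_3) = 15 - 12 = 3.
Contributions c_i * m(A_i):
  (0) * (1) = 0.
  (1) * (1/2) = 1/2.
  (-2/3) * (3) = -2.
Total: 0 + 1/2 - 2 = -3/2.

-3/2


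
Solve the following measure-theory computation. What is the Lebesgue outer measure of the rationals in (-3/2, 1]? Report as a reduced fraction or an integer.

The set Q cap (-3/2, 1] is countable (a subset of the countable set Q). Lebesgue outer measure of any countable set is 0: each singleton {q} has m*({q}) = 0, and by countable subadditivity m*(union_k {q_k}) <= sum_k m*({q_k}) = sum_k 0 = 0. The reverse inequality m*(E) >= 0 is automatic. So m*(Q cap (-3/2, 1]) = 0.

0


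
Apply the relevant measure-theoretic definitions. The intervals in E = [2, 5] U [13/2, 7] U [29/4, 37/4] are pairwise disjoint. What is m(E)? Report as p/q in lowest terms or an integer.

For pairwise disjoint intervals, m(union_i I_i) = sum_i m(I_i),
and m is invariant under swapping open/closed endpoints (single points have measure 0).
So m(E) = sum_i (b_i - a_i).
  I_1 has length 5 - 2 = 3.
  I_2 has length 7 - 13/2 = 1/2.
  I_3 has length 37/4 - 29/4 = 2.
Summing:
  m(E) = 3 + 1/2 + 2 = 11/2.

11/2


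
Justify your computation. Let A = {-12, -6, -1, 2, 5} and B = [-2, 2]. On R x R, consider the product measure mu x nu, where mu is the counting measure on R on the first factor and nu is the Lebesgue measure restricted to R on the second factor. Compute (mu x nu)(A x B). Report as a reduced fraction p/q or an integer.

For a measurable rectangle A x B, the product measure satisfies
  (mu x nu)(A x B) = mu(A) * nu(B).
  mu(A) = 5.
  nu(B) = 4.
  (mu x nu)(A x B) = 5 * 4 = 20.

20


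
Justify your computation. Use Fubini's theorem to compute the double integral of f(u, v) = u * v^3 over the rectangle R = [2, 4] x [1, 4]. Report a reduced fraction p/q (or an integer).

f(u, v) is a tensor product of a function of u and a function of v, and both factors are bounded continuous (hence Lebesgue integrable) on the rectangle, so Fubini's theorem applies:
  integral_R f d(m x m) = (integral_a1^b1 u du) * (integral_a2^b2 v^3 dv).
Inner integral in u: integral_{2}^{4} u du = (4^2 - 2^2)/2
  = 6.
Inner integral in v: integral_{1}^{4} v^3 dv = (4^4 - 1^4)/4
  = 255/4.
Product: (6) * (255/4) = 765/2.

765/2


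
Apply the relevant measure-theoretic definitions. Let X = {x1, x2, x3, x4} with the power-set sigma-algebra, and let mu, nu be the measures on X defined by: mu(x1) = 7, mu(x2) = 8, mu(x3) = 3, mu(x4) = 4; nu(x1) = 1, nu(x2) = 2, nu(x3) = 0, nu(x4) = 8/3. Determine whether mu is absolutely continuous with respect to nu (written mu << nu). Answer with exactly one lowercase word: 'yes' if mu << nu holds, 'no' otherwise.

mu << nu means: every nu-null measurable set is also mu-null; equivalently, for every atom x, if nu({x}) = 0 then mu({x}) = 0.
Checking each atom:
  x1: nu = 1 > 0 -> no constraint.
  x2: nu = 2 > 0 -> no constraint.
  x3: nu = 0, mu = 3 > 0 -> violates mu << nu.
  x4: nu = 8/3 > 0 -> no constraint.
The atom(s) x3 violate the condition (nu = 0 but mu > 0). Therefore mu is NOT absolutely continuous w.r.t. nu.

no
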